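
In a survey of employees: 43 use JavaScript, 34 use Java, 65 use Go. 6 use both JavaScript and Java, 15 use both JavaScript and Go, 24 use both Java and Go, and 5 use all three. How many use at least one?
|A∪B∪C| = 43+34+65-6-15-24+5 = 102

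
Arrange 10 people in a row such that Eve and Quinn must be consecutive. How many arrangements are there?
Treat the 2 as one block: (10-2+1)! × 2! = 362880 × 2 = 725760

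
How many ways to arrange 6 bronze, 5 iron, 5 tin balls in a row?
16! / (6! × 5! × 5!) = 2018016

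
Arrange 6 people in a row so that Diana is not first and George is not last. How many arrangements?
By inclusion-exclusion: 6! - 2×(6-1)! + (6-2)! = 720 - 240 + 24 = 504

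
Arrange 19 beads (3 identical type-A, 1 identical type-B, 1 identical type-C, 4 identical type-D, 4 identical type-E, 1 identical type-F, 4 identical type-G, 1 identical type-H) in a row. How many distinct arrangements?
19! / (3! × 1! × 1! × 4! × 4! × 1! × 4! × 1!) = 1466593128000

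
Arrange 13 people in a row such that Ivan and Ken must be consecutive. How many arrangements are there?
Treat the 2 as one block: (13-2+1)! × 2! = 479001600 × 2 = 958003200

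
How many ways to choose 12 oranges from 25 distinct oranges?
C(25,12) = 25!/(12!×13!) = 5200300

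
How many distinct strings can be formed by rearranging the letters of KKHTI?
5! / (1! × 1! × 2! × 1!) = 60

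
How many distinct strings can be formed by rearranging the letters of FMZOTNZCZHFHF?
13! / (1! × 2! × 3! × 1! × 3! × 1! × 1! × 1!) = 86486400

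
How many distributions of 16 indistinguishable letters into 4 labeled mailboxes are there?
C(16+4-1, 4-1) = C(19, 3) = 969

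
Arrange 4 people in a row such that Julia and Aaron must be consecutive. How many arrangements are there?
Treat the 2 as one block: (4-2+1)! × 2! = 6 × 2 = 12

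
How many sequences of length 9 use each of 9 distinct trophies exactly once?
9! = 362880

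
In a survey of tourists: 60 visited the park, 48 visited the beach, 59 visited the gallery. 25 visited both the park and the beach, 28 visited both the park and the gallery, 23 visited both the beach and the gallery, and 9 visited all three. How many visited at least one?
|A∪B∪C| = 60+48+59-25-28-23+9 = 100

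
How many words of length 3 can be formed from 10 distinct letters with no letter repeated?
P(10,3) = 10!/(10-3)! = 720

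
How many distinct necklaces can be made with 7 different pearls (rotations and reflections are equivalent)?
(7-1)!/2 = 720/2 = 360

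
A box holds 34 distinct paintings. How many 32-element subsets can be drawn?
C(34,32) = 34!/(32!×2!) = 561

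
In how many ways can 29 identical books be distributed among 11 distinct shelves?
C(29+11-1, 11-1) = C(39, 10) = 635745396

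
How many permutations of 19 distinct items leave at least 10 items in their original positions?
Exactly j fixed points: C(19,j)·!(19-j); sum over j ≥ 10 (derangement numbers via !m = (m-1)·(!(m-1) + !(m-2)): !0..!9 = 1, 0, 1, 2, 9, 44, 265, 1854, 14833, 133496). Σ_{j=10}^{19} C(19,j)·!(19-j) = C(19,10)·!9 + C(19,11)·!8 + C(19,12)·!7 + C(19,13)·!6 + C(19,14)·!5 + C(19,15)·!4 + C(19,16)·!3 + C(19,17)·!2 + C(19,18)·!1 + C(19,19)·!0 = 92378·133496 + 75582·14833 + 50388·1854 + 27132·265 + 11628·44 + 3876·9 + 969·2 + 171·1 + 19·0 + 1·1 = 13554359252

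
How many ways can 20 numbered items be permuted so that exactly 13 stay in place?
Choose the 13 fixed points C(20,13) = 77520, derange the rest: !7 = Σ_{j=0}^{7} (-1)^j·7!/j! = 5040 - 5040 + 2520 - 840 + 210 - 42 + 7 - 1 = 1854. Product = 77520 × 1854 = 143722080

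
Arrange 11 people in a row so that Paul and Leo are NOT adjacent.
Total - adjacent = 11! - (11-1)!×2 = 39916800 - 7257600 = 32659200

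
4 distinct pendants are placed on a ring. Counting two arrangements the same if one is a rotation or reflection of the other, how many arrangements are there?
(4-1)!/2 = 6/2 = 3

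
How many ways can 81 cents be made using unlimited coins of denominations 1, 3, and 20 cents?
Coefficient of x^81 in 1/(1-x^1) · 1/(1-x^3) · 1/(1-x^20). Case on j = number of 20-cent coins (j = 0..4); remainder r = 81 - 20j is made from {1,3} in ⌊r/3⌋+1 ways. r = 81, 61, 41, 21, 1 → 28 + 21 + 14 + 8 + 1 = 72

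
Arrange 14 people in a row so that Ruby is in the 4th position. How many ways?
Fix one position: (14-1)! = 6227020800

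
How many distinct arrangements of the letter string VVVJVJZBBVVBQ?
13! / (1! × 3! × 1! × 6! × 2!) = 720720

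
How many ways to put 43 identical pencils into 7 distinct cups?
C(43+7-1, 7-1) = C(49, 6) = 13983816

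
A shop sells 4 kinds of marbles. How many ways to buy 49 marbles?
C(49+4-1, 4-1) = C(52, 3) = 22100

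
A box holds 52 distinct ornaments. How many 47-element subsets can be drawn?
C(52,47) = 52!/(47!×5!) = 2598960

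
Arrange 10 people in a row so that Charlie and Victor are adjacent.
Treat as block: (10-1)! × 2! = 362880 × 2 = 725760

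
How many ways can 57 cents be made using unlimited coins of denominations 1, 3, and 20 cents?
Coefficient of x^57 in 1/(1-x^1) · 1/(1-x^3) · 1/(1-x^20). Case on j = number of 20-cent coins (j = 0..2); remainder r = 57 - 20j is made from {1,3} in ⌊r/3⌋+1 ways. r = 57, 37, 17 → 20 + 13 + 6 = 39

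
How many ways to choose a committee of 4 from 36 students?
C(36,4) = 36!/(4!×32!) = 58905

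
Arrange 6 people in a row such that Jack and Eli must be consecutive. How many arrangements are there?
Treat the 2 as one block: (6-2+1)! × 2! = 120 × 2 = 240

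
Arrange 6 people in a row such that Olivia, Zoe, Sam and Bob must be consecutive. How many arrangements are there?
Treat the 4 as one block: (6-4+1)! × 4! = 6 × 24 = 144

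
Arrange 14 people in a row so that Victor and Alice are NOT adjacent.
Total - adjacent = 14! - (14-1)!×2 = 87178291200 - 12454041600 = 74724249600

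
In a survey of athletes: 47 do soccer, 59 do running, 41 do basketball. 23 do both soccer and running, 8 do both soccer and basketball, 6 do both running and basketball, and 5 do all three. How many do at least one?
|A∪B∪C| = 47+59+41-23-8-6+5 = 115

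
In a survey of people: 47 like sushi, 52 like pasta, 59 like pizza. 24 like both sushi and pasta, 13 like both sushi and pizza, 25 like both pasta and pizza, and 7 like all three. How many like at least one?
|A∪B∪C| = 47+52+59-24-13-25+7 = 103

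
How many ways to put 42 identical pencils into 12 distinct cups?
C(42+12-1, 12-1) = C(53, 11) = 76223753060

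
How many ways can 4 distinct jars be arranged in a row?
4! = 24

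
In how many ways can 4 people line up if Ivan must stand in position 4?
Fix one position: (4-1)! = 6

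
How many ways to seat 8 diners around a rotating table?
Circular: fix one position, arrange the rest. (8-1)! = 5040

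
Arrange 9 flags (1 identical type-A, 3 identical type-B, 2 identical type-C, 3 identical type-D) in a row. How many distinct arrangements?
9! / (1! × 3! × 2! × 3!) = 5040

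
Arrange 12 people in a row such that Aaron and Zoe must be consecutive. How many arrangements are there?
Treat the 2 as one block: (12-2+1)! × 2! = 39916800 × 2 = 79833600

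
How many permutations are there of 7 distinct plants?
7! = 5040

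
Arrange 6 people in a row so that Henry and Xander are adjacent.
Treat as block: (6-1)! × 2! = 120 × 2 = 240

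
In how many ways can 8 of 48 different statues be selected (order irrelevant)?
C(48,8) = 48!/(8!×40!) = 377348994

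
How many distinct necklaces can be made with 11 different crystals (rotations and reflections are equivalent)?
(11-1)!/2 = 3628800/2 = 1814400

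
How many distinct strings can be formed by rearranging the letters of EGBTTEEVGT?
10! / (3! × 1! × 3! × 2! × 1!) = 50400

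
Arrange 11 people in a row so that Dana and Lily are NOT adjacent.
Total - adjacent = 11! - (11-1)!×2 = 39916800 - 7257600 = 32659200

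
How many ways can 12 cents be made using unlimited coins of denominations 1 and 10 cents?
Coefficient of x^12 in 1/(1-x^1) · 1/(1-x^10). Use j coins of 10 for j = 0..⌊12/10⌋ = 1, the rest in 1s: 1 + 1 = 2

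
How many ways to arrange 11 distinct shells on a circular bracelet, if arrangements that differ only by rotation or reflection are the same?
(11-1)!/2 = 3628800/2 = 1814400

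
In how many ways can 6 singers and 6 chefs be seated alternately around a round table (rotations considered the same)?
Fix one of the singers: (6-1)! ways for the remaining singers, × 6! ways for the chefs = 120 × 720 = 86400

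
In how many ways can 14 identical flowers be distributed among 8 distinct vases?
C(14+8-1, 8-1) = C(21, 7) = 116280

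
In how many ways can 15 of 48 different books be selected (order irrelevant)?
C(48,15) = 48!/(15!×33!) = 1093260079344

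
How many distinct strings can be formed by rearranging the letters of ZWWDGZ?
6! / (1! × 2! × 1! × 2!) = 180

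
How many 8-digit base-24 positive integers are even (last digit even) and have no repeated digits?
Last∈{0,2,4,6,8,10,12,14,16,18,20,22}. Last=0: 1235591280. Last nonzero: 11×22×P(22,6) = 13000569120. Total = 14236160400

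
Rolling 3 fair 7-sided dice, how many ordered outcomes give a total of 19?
Coefficient of x^19 in (x + x² + ... + x^7)^3. By inclusion-exclusion on dice exceeding 7: Σ_j (-1)^j C(3,j)·C(19-1-7j, 2) = C(3,0)·C(18,2) - C(3,1)·C(11,2) + C(3,2)·C(4,2) = 1·153 - 3·55 + 3·6 = 6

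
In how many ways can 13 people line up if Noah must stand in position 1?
Fix one position: (13-1)! = 479001600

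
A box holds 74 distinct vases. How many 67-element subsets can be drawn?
C(74,67) = 74!/(67!×7!) = 1799579064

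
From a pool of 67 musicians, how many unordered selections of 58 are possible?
C(67,58) = 67!/(58!×9!) = 42757703560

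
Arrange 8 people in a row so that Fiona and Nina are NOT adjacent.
Total - adjacent = 8! - (8-1)!×2 = 40320 - 10080 = 30240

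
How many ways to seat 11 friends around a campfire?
Circular: fix one position, arrange the rest. (11-1)! = 3628800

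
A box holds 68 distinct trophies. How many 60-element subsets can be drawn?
C(68,60) = 68!/(60!×8!) = 7392009768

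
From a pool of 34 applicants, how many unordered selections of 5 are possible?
C(34,5) = 34!/(5!×29!) = 278256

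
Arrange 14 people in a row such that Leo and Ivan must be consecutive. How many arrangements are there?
Treat the 2 as one block: (14-2+1)! × 2! = 6227020800 × 2 = 12454041600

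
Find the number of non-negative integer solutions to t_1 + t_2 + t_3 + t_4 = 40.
C(40+4-1, 4-1) = C(43, 3) = 12341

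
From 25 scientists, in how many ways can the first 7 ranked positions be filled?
P(25,7) = 25!/(25-7)! = 2422728000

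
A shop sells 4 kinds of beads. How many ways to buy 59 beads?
C(59+4-1, 4-1) = C(62, 3) = 37820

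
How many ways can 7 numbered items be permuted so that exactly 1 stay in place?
Choose the 1 fixed point C(7,1) = 7, derange the rest: !6 = Σ_{j=0}^{6} (-1)^j·6!/j! = 720 - 720 + 360 - 120 + 30 - 6 + 1 = 265. Product = 7 × 265 = 1855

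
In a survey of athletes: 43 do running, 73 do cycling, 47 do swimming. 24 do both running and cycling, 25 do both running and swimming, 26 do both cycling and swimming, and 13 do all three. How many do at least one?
|A∪B∪C| = 43+73+47-24-25-26+13 = 101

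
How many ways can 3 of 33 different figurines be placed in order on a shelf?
P(33,3) = 33!/(33-3)! = 32736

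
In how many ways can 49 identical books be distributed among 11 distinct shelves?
C(49+11-1, 11-1) = C(59, 10) = 62828356305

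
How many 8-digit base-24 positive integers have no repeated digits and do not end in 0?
Last digit: 23 nonzero choices. First digit: 22 (nonzero, ≠last). Middle 6: P(22,6) = 53721360. Total = 27183008160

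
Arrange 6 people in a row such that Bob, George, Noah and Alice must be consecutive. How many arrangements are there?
Treat the 4 as one block: (6-4+1)! × 4! = 6 × 24 = 144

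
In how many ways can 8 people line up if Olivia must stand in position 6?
Fix one position: (8-1)! = 5040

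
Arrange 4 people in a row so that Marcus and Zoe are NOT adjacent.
Total - adjacent = 4! - (4-1)!×2 = 24 - 12 = 12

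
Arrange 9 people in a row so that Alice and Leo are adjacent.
Treat as block: (9-1)! × 2! = 40320 × 2 = 80640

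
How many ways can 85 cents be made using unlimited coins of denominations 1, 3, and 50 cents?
Coefficient of x^85 in 1/(1-x^1) · 1/(1-x^3) · 1/(1-x^50). Case on j = number of 50-cent coins (j = 0..1); remainder r = 85 - 50j is made from {1,3} in ⌊r/3⌋+1 ways. r = 85, 35 → 29 + 12 = 41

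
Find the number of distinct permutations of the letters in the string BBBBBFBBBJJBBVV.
15! / (2! × 1! × 10! × 2!) = 90090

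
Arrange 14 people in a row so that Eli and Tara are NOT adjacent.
Total - adjacent = 14! - (14-1)!×2 = 87178291200 - 12454041600 = 74724249600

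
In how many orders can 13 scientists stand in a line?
13! = 6227020800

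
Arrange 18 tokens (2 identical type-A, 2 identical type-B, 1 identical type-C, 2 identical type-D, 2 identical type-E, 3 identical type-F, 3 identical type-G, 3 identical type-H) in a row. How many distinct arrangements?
18! / (2! × 2! × 1! × 2! × 2! × 3! × 3! × 3!) = 1852538688000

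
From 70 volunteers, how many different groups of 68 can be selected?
C(70,68) = 70!/(68!×2!) = 2415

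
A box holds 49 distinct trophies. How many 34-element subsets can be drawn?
C(49,34) = 49!/(34!×15!) = 1575580702584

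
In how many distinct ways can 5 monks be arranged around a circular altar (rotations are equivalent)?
Circular: fix one position, arrange the rest. (5-1)! = 24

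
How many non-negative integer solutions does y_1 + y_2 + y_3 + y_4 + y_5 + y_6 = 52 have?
C(52+6-1, 6-1) = C(57, 5) = 4187106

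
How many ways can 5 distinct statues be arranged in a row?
5! = 120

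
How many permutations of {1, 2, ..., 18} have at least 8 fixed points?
Exactly j fixed points: C(18,j)·!(18-j); sum over j ≥ 8 (derangement numbers via !m = (m-1)·(!(m-1) + !(m-2)): !0..!10 = 1, 0, 1, 2, 9, 44, 265, 1854, 14833, 133496, 1334961). Σ_{j=8}^{18} C(18,j)·!(18-j) = C(18,8)·!10 + C(18,9)·!9 + C(18,10)·!8 + C(18,11)·!7 + C(18,12)·!6 + C(18,13)·!5 + C(18,14)·!4 + C(18,15)·!3 + C(18,16)·!2 + C(18,17)·!1 + C(18,18)·!0 = 43758·1334961 + 48620·133496 + 43758·14833 + 31824·1854 + 18564·265 + 8568·44 + 3060·9 + 816·2 + 153·1 + 18·0 + 1·1 = 65619188846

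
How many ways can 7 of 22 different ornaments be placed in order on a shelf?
P(22,7) = 22!/(22-7)! = 859541760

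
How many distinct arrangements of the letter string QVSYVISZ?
8! / (1! × 1! × 2! × 2! × 1! × 1!) = 10080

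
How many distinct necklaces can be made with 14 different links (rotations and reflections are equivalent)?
(14-1)!/2 = 6227020800/2 = 3113510400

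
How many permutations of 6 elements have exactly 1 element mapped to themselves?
Choose the 1 fixed point C(6,1) = 6, derange the rest: !5 = Σ_{j=0}^{5} (-1)^j·5!/j! = 120 - 120 + 60 - 20 + 5 - 1 = 44. Product = 6 × 44 = 264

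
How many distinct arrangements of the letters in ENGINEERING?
11! / (3! × 3! × 2! × 2! × 1!) = 277200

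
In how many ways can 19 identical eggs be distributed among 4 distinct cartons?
C(19+4-1, 4-1) = C(22, 3) = 1540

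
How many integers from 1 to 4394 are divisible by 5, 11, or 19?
⌊4394/5⌋+⌊4394/11⌋+⌊4394/19⌋ - ⌊4394/55⌋-⌊4394/95⌋-⌊4394/209⌋ + ⌊4394/1045⌋ = 878+399+231 - 79-46-21 + 4 = 1366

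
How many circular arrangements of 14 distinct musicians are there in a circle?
Circular: fix one position, arrange the rest. (14-1)! = 6227020800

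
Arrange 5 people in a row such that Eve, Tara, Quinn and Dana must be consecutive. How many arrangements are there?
Treat the 4 as one block: (5-4+1)! × 4! = 2 × 24 = 48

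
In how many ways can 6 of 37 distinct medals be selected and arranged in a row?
P(37,6) = 37!/(37-6)! = 1673844480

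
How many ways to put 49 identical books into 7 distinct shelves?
C(49+7-1, 7-1) = C(55, 6) = 28989675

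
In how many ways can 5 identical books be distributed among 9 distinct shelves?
C(5+9-1, 9-1) = C(13, 8) = 1287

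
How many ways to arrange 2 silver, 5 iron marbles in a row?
7! / (2! × 5!) = 21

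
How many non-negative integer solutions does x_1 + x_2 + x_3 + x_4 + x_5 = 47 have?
C(47+5-1, 5-1) = C(51, 4) = 249900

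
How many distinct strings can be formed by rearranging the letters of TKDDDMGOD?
9! / (1! × 1! × 1! × 4! × 1! × 1!) = 15120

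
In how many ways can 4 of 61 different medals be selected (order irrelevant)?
C(61,4) = 61!/(4!×57!) = 521855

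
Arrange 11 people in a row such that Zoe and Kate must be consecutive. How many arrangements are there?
Treat the 2 as one block: (11-2+1)! × 2! = 3628800 × 2 = 7257600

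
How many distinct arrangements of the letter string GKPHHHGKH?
9! / (4! × 1! × 2! × 2!) = 3780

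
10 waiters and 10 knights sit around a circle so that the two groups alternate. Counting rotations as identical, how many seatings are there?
Fix one of the waiters: (10-1)! ways for the remaining waiters, × 10! ways for the knights = 362880 × 3628800 = 1316818944000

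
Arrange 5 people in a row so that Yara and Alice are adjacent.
Treat as block: (5-1)! × 2! = 24 × 2 = 48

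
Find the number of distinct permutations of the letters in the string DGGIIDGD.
8! / (2! × 3! × 3!) = 560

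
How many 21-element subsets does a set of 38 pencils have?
C(38,21) = 38!/(21!×17!) = 28781143380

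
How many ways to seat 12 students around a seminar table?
Circular: fix one position, arrange the rest. (12-1)! = 39916800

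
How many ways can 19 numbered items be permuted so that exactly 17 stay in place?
Choose the 17 fixed points C(19,17) = 171, derange the rest: !2 = Σ_{j=0}^{2} (-1)^j·2!/j! = 2 - 2 + 1 = 1. Product = 171 × 1 = 171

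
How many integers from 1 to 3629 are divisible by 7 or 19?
⌊3629/7⌋ + ⌊3629/19⌋ - ⌊3629/133⌋ = 518 + 191 - 27 = 682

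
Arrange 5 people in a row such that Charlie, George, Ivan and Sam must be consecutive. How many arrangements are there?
Treat the 4 as one block: (5-4+1)! × 4! = 2 × 24 = 48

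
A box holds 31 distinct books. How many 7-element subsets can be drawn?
C(31,7) = 31!/(7!×24!) = 2629575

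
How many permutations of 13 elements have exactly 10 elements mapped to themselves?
Choose the 10 fixed points C(13,10) = 286, derange the rest: !3 = Σ_{j=0}^{3} (-1)^j·3!/j! = 6 - 6 + 3 - 1 = 2. Product = 286 × 2 = 572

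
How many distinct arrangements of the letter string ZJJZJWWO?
8! / (3! × 2! × 2! × 1!) = 1680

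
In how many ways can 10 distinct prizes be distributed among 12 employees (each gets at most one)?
P(12,10) = 12!/(12-10)! = 239500800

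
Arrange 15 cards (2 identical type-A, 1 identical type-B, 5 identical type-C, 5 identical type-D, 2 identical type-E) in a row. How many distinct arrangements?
15! / (2! × 1! × 5! × 5! × 2!) = 22702680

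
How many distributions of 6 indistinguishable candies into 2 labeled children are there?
C(6+2-1, 2-1) = C(7, 1) = 7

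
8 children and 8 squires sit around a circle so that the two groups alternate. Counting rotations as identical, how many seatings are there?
Fix one of the children: (8-1)! ways for the remaining children, × 8! ways for the squires = 5040 × 40320 = 203212800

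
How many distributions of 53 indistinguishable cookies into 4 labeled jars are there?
C(53+4-1, 4-1) = C(56, 3) = 27720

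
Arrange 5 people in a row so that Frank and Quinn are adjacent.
Treat as block: (5-1)! × 2! = 24 × 2 = 48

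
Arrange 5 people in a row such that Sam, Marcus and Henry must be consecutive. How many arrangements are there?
Treat the 3 as one block: (5-3+1)! × 3! = 6 × 6 = 36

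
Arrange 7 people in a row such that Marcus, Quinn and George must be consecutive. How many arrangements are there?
Treat the 3 as one block: (7-3+1)! × 3! = 120 × 6 = 720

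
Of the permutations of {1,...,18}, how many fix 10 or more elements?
Exactly j fixed points: C(18,j)·!(18-j); sum over j ≥ 10 (derangement numbers via !m = (m-1)·(!(m-1) + !(m-2)): !0..!8 = 1, 0, 1, 2, 9, 44, 265, 1854, 14833). Σ_{j=10}^{18} C(18,j)·!(18-j) = C(18,10)·!8 + C(18,11)·!7 + C(18,12)·!6 + C(18,13)·!5 + C(18,14)·!4 + C(18,15)·!3 + C(18,16)·!2 + C(18,17)·!1 + C(18,18)·!0 = 43758·14833 + 31824·1854 + 18564·265 + 8568·44 + 3060·9 + 816·2 + 153·1 + 18·0 + 1·1 = 713389888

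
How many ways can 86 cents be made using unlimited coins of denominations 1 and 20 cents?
Coefficient of x^86 in 1/(1-x^1) · 1/(1-x^20). Use j coins of 20 for j = 0..⌊86/20⌋ = 4, the rest in 1s: 4 + 1 = 5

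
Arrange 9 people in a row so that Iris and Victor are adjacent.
Treat as block: (9-1)! × 2! = 40320 × 2 = 80640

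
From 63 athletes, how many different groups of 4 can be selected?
C(63,4) = 63!/(4!×59!) = 595665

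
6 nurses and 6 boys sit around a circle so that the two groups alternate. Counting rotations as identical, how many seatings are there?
Fix one of the nurses: (6-1)! ways for the remaining nurses, × 6! ways for the boys = 120 × 720 = 86400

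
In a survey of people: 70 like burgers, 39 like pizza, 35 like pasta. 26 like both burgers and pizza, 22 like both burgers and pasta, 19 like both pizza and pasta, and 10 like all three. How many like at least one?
|A∪B∪C| = 70+39+35-26-22-19+10 = 87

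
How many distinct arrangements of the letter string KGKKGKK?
7! / (2! × 5!) = 21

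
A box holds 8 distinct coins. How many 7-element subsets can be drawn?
C(8,7) = 8!/(7!×1!) = 8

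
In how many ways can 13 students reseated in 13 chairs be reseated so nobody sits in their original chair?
!13 = Σ_{j=0}^{13} (-1)^j·13!/j! = 6227020800 - 6227020800 + 3113510400 - 1037836800 + 259459200 - 51891840 + 8648640 - 1235520 + 154440 - 17160 + 1716 - 156 + 13 - 1 = 2290792932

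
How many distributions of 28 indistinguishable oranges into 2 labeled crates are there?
C(28+2-1, 2-1) = C(29, 1) = 29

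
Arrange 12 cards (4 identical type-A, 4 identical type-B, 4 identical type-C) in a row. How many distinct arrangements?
12! / (4! × 4! × 4!) = 34650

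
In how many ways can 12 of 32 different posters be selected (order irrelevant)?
C(32,12) = 32!/(12!×20!) = 225792840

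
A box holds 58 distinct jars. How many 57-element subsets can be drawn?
C(58,57) = 58!/(57!×1!) = 58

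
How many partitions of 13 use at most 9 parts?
By conjugation, equals partitions of 13 into parts ≤ 9. Let r_j(i) = number of partitions of i into parts ≤ j, for i = 0..13. r_1(i) = 1 for all i; r_j(i) = r_{j-1}(i) + r_j(i-j). Rows j = 2..9: ≤2: 1 1 2 2 3 3 4 4 5 5 6 6 7 7; ≤3: 1 1 2 3 4 5 7 8 10 12 14 16 19 21; ≤4: 1 1 2 3 5 6 9 11 15 18 23 27 34 39; ≤5: 1 1 2 3 5 7 10 13 18 23 30 37 47 57; ≤6: 1 1 2 3 5 7 11 14 20 26 35 44 58 71; ≤7: 1 1 2 3 5 7 11 15 21 28 38 49 65 82; ≤8: 1 1 2 3 5 7 11 15 22 29 40 52 70 89; ≤9: 1 1 2 3 5 7 11 15 22 30 41 54 73 94. r_9(13) = 94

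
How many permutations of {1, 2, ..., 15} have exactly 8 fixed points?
Choose the 8 fixed points C(15,8) = 6435, derange the rest: !7 = Σ_{j=0}^{7} (-1)^j·7!/j! = 5040 - 5040 + 2520 - 840 + 210 - 42 + 7 - 1 = 1854. Product = 6435 × 1854 = 11930490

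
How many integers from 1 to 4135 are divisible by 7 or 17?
⌊4135/7⌋ + ⌊4135/17⌋ - ⌊4135/119⌋ = 590 + 243 - 34 = 799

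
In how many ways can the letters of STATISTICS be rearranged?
10! / (3! × 3! × 1! × 2! × 1!) = 50400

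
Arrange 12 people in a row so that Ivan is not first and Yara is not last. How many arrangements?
By inclusion-exclusion: 12! - 2×(12-1)! + (12-2)! = 479001600 - 79833600 + 3628800 = 402796800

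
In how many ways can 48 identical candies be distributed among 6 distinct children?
C(48+6-1, 6-1) = C(53, 5) = 2869685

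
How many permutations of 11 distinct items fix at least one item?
Complement of the derangements. !11 = Σ_{j=0}^{11} (-1)^j·11!/j! = 39916800 - 39916800 + 19958400 - 6652800 + 1663200 - 332640 + 55440 - 7920 + 990 - 110 + 11 - 1 = 14684570. 11! - !11 = 39916800 - 14684570 = 25232230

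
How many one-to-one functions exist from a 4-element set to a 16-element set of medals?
P(16,4) = 16!/(16-4)! = 43680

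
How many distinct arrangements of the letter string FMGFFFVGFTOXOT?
14! / (1! × 2! × 5! × 1! × 2! × 1! × 2!) = 90810720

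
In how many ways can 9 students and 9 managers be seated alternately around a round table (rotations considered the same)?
Fix one of the students: (9-1)! ways for the remaining students, × 9! ways for the managers = 40320 × 362880 = 14631321600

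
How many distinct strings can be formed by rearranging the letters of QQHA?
4! / (1! × 1! × 2!) = 12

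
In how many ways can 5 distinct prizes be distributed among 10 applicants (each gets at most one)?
P(10,5) = 10!/(10-5)! = 30240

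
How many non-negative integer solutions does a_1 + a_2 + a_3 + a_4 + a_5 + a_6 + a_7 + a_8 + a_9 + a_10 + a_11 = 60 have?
C(60+11-1, 11-1) = C(70, 10) = 396704524216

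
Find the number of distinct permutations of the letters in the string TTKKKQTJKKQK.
12! / (1! × 6! × 2! × 3!) = 55440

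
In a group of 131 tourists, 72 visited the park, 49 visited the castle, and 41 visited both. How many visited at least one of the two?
|A∪B| = |A| + |B| - |A∩B| = 72 + 49 - 41 = 80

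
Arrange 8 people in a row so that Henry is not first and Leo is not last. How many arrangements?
By inclusion-exclusion: 8! - 2×(8-1)! + (8-2)! = 40320 - 10080 + 720 = 30960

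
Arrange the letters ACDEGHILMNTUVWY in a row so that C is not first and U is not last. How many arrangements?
By inclusion-exclusion: 15! - 2×(15-1)! + (15-2)! = 1307674368000 - 174356582400 + 6227020800 = 1139544806400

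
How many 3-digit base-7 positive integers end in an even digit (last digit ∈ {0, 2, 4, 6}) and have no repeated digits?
Last∈{0,2,4,6}. Last=0: 30. Last nonzero: 3×5×P(5,1) = 75. Total = 105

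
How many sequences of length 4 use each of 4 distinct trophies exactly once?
4! = 24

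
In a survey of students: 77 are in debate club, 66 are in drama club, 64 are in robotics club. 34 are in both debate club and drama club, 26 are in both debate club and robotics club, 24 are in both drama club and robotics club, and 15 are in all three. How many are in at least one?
|A∪B∪C| = 77+66+64-34-26-24+15 = 138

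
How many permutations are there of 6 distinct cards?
6! = 720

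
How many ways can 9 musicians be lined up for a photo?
9! = 362880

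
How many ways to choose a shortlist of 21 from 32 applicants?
C(32,21) = 32!/(21!×11!) = 129024480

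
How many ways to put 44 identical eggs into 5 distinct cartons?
C(44+5-1, 5-1) = C(48, 4) = 194580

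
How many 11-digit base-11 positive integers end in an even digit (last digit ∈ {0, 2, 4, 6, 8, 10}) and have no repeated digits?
Last∈{0,2,4,6,8,10}. Last=0: 3628800. Last nonzero: 5×9×P(9,9) = 16329600. Total = 19958400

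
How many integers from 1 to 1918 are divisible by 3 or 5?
⌊1918/3⌋ + ⌊1918/5⌋ - ⌊1918/15⌋ = 639 + 383 - 127 = 895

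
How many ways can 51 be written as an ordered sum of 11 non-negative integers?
C(51+11-1, 11-1) = C(61, 10) = 90177170226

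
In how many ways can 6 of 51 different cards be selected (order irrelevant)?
C(51,6) = 51!/(6!×45!) = 18009460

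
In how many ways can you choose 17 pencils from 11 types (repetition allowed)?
C(17+11-1, 11-1) = C(27, 10) = 8436285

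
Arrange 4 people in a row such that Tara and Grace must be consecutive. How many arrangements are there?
Treat the 2 as one block: (4-2+1)! × 2! = 6 × 2 = 12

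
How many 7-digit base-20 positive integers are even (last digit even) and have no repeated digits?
Last∈{0,2,4,6,8,10,12,14,16,18}. Last=0: 19535040. Last nonzero: 9×18×P(18,5) = 166561920. Total = 186096960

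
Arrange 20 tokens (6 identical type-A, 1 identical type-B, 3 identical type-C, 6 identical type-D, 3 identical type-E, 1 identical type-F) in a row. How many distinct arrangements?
20! / (6! × 1! × 3! × 6! × 3! × 1!) = 130363833600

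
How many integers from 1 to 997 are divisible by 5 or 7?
⌊997/5⌋ + ⌊997/7⌋ - ⌊997/35⌋ = 199 + 142 - 28 = 313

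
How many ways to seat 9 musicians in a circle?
Circular: fix one position, arrange the rest. (9-1)! = 40320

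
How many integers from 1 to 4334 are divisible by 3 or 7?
⌊4334/3⌋ + ⌊4334/7⌋ - ⌊4334/21⌋ = 1444 + 619 - 206 = 1857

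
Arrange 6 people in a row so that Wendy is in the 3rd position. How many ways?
Fix one position: (6-1)! = 120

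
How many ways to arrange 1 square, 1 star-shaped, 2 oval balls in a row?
4! / (1! × 1! × 2!) = 12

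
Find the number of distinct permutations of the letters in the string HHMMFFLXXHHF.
12! / (1! × 4! × 2! × 2! × 3!) = 831600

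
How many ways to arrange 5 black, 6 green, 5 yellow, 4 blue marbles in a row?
20! / (5! × 6! × 5! × 4!) = 9777287520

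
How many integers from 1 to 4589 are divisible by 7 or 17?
⌊4589/7⌋ + ⌊4589/17⌋ - ⌊4589/119⌋ = 655 + 269 - 38 = 886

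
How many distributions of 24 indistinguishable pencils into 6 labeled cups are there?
C(24+6-1, 6-1) = C(29, 5) = 118755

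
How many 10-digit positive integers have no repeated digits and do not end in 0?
Last digit: 9 nonzero choices. First digit: 8 (nonzero, ≠last). Middle 8: P(8,8) = 40320. Total = 2903040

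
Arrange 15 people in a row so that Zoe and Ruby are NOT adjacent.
Total - adjacent = 15! - (15-1)!×2 = 1307674368000 - 174356582400 = 1133317785600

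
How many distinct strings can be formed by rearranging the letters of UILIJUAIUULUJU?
14! / (6! × 1! × 2! × 3! × 2!) = 5045040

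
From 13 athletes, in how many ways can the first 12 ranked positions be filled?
P(13,12) = 13!/(13-12)! = 6227020800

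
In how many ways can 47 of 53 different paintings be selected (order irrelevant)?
C(53,47) = 53!/(47!×6!) = 22957480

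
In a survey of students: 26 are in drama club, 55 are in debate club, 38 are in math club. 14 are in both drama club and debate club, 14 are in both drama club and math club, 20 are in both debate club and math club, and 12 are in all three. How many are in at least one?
|A∪B∪C| = 26+55+38-14-14-20+12 = 83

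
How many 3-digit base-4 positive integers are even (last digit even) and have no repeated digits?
Last∈{0,2}. Last=0: 6. Last nonzero: 1×2×P(2,1) = 4. Total = 10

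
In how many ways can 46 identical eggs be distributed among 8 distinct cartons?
C(46+8-1, 8-1) = C(53, 7) = 154143080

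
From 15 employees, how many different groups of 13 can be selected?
C(15,13) = 15!/(13!×2!) = 105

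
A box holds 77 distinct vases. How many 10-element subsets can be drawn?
C(77,10) = 77!/(10!×67!) = 1096993404430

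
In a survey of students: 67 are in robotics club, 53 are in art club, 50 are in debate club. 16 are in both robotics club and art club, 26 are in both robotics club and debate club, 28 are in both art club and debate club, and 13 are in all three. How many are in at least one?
|A∪B∪C| = 67+53+50-16-26-28+13 = 113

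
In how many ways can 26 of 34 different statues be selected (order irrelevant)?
C(34,26) = 34!/(26!×8!) = 18156204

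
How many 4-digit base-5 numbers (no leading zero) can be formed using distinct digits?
First digit: 4 choices (nonzero). Then descending: 4 × 4 × 3 × 2 = 96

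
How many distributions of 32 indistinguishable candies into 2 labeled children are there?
C(32+2-1, 2-1) = C(33, 1) = 33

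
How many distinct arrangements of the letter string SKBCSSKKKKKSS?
13! / (1! × 1! × 6! × 5!) = 72072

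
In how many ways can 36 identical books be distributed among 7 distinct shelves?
C(36+7-1, 7-1) = C(42, 6) = 5245786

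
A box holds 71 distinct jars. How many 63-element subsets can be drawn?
C(71,63) = 71!/(63!×8!) = 10639125640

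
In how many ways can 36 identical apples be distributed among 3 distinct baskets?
C(36+3-1, 3-1) = C(38, 2) = 703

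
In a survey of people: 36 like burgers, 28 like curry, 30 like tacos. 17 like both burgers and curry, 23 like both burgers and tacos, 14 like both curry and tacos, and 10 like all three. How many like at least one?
|A∪B∪C| = 36+28+30-17-23-14+10 = 50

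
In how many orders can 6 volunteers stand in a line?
6! = 720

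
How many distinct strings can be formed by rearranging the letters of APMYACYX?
8! / (2! × 1! × 1! × 1! × 2! × 1!) = 10080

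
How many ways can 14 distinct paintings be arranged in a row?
14! = 87178291200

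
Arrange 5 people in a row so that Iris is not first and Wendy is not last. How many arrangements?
By inclusion-exclusion: 5! - 2×(5-1)! + (5-2)! = 120 - 48 + 6 = 78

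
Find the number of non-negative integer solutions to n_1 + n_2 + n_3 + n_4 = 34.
C(34+4-1, 4-1) = C(37, 3) = 7770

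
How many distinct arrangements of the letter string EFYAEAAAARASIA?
14! / (1! × 2! × 1! × 1! × 1! × 1! × 7!) = 8648640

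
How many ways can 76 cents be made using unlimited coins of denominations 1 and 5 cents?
Coefficient of x^76 in 1/(1-x^1) · 1/(1-x^5). Use j coins of 5 for j = 0..⌊76/5⌋ = 15, the rest in 1s: 15 + 1 = 16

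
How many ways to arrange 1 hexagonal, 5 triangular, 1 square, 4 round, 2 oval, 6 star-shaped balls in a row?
19! / (1! × 5! × 1! × 4! × 2! × 6!) = 29331862560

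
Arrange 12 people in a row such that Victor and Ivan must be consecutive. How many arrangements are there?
Treat the 2 as one block: (12-2+1)! × 2! = 39916800 × 2 = 79833600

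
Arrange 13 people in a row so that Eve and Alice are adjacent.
Treat as block: (13-1)! × 2! = 479001600 × 2 = 958003200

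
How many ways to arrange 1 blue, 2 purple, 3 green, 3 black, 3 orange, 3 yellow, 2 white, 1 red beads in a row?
18! / (1! × 2! × 3! × 3! × 3! × 3! × 2! × 1!) = 1235025792000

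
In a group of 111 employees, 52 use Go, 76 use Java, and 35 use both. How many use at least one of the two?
|A∪B| = |A| + |B| - |A∩B| = 52 + 76 - 35 = 93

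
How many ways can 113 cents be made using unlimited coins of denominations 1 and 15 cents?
Coefficient of x^113 in 1/(1-x^1) · 1/(1-x^15). Use j coins of 15 for j = 0..⌊113/15⌋ = 7, the rest in 1s: 7 + 1 = 8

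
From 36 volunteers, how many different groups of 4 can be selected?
C(36,4) = 36!/(4!×32!) = 58905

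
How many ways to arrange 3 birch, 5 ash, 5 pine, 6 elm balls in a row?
19! / (3! × 5! × 5! × 6!) = 1955457504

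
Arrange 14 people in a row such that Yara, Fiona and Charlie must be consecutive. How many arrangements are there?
Treat the 3 as one block: (14-3+1)! × 3! = 479001600 × 6 = 2874009600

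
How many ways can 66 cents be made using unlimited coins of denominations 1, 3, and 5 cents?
Coefficient of x^66 in 1/(1-x^1) · 1/(1-x^3) · 1/(1-x^5). Case on j = number of 5-cent coins (j = 0..13); remainder r = 66 - 5j is made from {1,3} in ⌊r/3⌋+1 ways. r = 66, 61, 56, 51, 46, 41, 36, 31, 26, 21, 16, 11, 6, 1 → 23 + 21 + 19 + 18 + 16 + 14 + 13 + 11 + 9 + 8 + 6 + 4 + 3 + 1 = 166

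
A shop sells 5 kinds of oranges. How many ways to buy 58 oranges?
C(58+5-1, 5-1) = C(62, 4) = 557845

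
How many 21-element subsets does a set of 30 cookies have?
C(30,21) = 30!/(21!×9!) = 14307150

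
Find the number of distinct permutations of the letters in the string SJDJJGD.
7! / (3! × 1! × 1! × 2!) = 420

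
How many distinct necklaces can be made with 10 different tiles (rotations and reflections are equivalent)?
(10-1)!/2 = 362880/2 = 181440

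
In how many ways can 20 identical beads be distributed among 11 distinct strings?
C(20+11-1, 11-1) = C(30, 10) = 30045015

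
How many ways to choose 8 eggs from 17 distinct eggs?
C(17,8) = 17!/(8!×9!) = 24310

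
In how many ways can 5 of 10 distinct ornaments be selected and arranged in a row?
P(10,5) = 10!/(10-5)! = 30240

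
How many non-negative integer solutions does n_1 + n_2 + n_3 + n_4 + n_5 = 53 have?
C(53+5-1, 5-1) = C(57, 4) = 395010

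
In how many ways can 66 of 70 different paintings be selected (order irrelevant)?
C(70,66) = 70!/(66!×4!) = 916895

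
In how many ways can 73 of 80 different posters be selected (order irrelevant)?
C(80,73) = 80!/(73!×7!) = 3176716400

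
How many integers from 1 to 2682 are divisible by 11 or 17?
⌊2682/11⌋ + ⌊2682/17⌋ - ⌊2682/187⌋ = 243 + 157 - 14 = 386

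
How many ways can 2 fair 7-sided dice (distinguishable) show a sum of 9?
Coefficient of x^9 in (x + x² + ... + x^7)^2. By inclusion-exclusion on dice exceeding 7: Σ_j (-1)^j C(2,j)·C(9-1-7j, 1) = C(2,0)·C(8,1) - C(2,1)·C(1,1) = 1·8 - 2·1 = 6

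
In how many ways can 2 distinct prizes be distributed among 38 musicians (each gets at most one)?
P(38,2) = 38!/(38-2)! = 1406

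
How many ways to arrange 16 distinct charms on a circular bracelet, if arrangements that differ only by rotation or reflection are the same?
(16-1)!/2 = 1307674368000/2 = 653837184000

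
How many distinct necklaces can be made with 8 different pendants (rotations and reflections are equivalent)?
(8-1)!/2 = 5040/2 = 2520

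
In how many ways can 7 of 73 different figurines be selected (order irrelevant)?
C(73,7) = 73!/(7!×66!) = 1629348612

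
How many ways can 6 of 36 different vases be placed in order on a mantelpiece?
P(36,6) = 36!/(36-6)! = 1402410240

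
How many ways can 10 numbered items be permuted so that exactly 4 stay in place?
Choose the 4 fixed points C(10,4) = 210, derange the rest: !6 = Σ_{j=0}^{6} (-1)^j·6!/j! = 720 - 720 + 360 - 120 + 30 - 6 + 1 = 265. Product = 210 × 265 = 55650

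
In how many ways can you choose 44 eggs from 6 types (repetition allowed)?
C(44+6-1, 6-1) = C(49, 5) = 1906884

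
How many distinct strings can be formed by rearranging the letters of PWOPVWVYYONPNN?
14! / (2! × 2! × 2! × 2! × 3! × 3!) = 151351200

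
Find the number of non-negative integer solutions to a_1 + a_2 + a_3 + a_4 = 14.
C(14+4-1, 4-1) = C(17, 3) = 680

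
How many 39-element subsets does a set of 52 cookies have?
C(52,39) = 52!/(39!×13!) = 635013559600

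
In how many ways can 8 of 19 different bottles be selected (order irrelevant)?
C(19,8) = 19!/(8!×11!) = 75582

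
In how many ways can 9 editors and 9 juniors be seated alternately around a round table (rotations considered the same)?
Fix one of the editors: (9-1)! ways for the remaining editors, × 9! ways for the juniors = 40320 × 362880 = 14631321600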